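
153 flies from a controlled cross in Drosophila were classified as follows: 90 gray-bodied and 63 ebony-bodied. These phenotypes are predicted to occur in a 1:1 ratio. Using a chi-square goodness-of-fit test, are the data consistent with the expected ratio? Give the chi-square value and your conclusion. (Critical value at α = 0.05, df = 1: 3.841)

4.765; not consistent

Total ratio parts = 2. Expected numbers out of 153:
  gray-bodied: 153 × 1/2 = 76.5
  ebony-bodied: 153 × 1/2 = 76.5
χ² = Σ (O − E)² / E
  gray-bodied: (90 − 76.5)² / 76.5 = 2.3824
  ebony-bodied: (63 − 76.5)² / 76.5 = 2.3824
χ² = 2.3824 + 2.3824 = 4.7648 ≈ 4.765
Degrees of freedom = 2 − 1 = 1; critical value at α = 0.05 is 3.841.
Since 4.765 > 3.841, we reject the null hypothesis — the data do not fit the 1:1 ratio.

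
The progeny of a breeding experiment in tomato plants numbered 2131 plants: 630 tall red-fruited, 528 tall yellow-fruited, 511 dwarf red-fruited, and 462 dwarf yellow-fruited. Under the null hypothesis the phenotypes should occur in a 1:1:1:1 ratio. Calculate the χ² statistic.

The 1:1:1:1 ratio has 4 parts, so with N = 2131 the expected counts are:
  tall red-fruited: 2131 × 1/4 = 532.75
  tall yellow-fruited: 2131 × 1/4 = 532.75
  dwarf red-fruited: 2131 × 1/4 = 532.75
  dwarf yellow-fruited: 2131 × 1/4 = 532.75
χ² = Σ (O − E)² / E
  tall red-fruited: (630 − 532.75)² / 532.75 = 17.7523
  tall yellow-fruited: (528 − 532.75)² / 532.75 = 0.0424
  dwarf red-fruited: (511 − 532.75)² / 532.75 = 0.8880
  dwarf yellow-fruited: (462 − 532.75)² / 532.75 = 9.3957
χ² = 17.7523 + 0.0424 + 0.8880 + 9.3957 = 28.0784 ≈ 28.078

28.078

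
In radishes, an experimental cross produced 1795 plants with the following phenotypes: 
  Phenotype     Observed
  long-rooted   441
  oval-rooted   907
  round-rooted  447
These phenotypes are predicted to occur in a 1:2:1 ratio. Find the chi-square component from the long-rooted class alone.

Total ratio parts = 4. Expected numbers out of 1795:
  long-rooted: 1795 × 1/4 = 448.75
  oval-rooted: 1795 × 2/4 = 897.5
  round-rooted: 1795 × 1/4 = 448.75
Contribution of long-rooted: (441 − 448.75)² / 448.75 = 0.1338

0.134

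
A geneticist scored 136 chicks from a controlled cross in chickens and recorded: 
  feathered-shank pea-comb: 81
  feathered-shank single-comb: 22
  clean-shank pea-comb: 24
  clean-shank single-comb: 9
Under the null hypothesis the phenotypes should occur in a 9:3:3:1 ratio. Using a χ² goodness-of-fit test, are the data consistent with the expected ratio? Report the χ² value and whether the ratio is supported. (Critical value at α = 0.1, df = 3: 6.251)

0.863; consistent

Total ratio parts = 16. Expected numbers out of 136:
  feathered-shank pea-comb: 136 × 9/16 = 76.5
  feathered-shank single-comb: 136 × 3/16 = 25.5
  clean-shank pea-comb: 136 × 3/16 = 25.5
  clean-shank single-comb: 136 × 1/16 = 8.5
χ² = Σ (O − E)² / E
  feathered-shank pea-comb: (81 − 76.5)² / 76.5 = 0.2647
  feathered-shank single-comb: (22 − 25.5)² / 25.5 = 0.4804
  clean-shank pea-comb: (24 − 25.5)² / 25.5 = 0.0882
  clean-shank single-comb: (9 − 8.5)² / 8.5 = 0.0294
χ² = 0.2647 + 0.4804 + 0.0882 + 0.0294 = 0.8627 ≈ 0.863
Degrees of freedom = 4 − 1 = 3; critical value at α = 0.1 is 6.251.
Since 0.863 < 6.251, we fail to reject the null hypothesis — the data are consistent with the 9:3:3:1 ratio.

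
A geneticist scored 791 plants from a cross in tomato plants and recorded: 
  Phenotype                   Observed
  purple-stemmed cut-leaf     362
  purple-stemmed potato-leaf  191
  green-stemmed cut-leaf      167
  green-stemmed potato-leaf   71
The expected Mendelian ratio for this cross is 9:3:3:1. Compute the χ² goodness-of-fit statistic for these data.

39.505

The 9:3:3:1 ratio has 16 parts, so with N = 791 the expected counts are:
  purple-stemmed cut-leaf: 791 × 9/16 = 444.9375
  purple-stemmed potato-leaf: 791 × 3/16 = 148.3125
  green-stemmed cut-leaf: 791 × 3/16 = 148.3125
  green-stemmed potato-leaf: 791 × 1/16 = 49.4375
χ² = Σ (O − E)² / E
  purple-stemmed cut-leaf: (362 − 444.9375)² / 444.9375 = 15.4598
  purple-stemmed potato-leaf: (191 − 148.3125)² / 148.3125 = 12.2864
  green-stemmed cut-leaf: (167 − 148.3125)² / 148.3125 = 2.3546
  green-stemmed potato-leaf: (71 − 49.4375)² / 49.4375 = 9.4046
χ² = 15.4598 + 12.2864 + 2.3546 + 9.4046 = 39.5054 ≈ 39.505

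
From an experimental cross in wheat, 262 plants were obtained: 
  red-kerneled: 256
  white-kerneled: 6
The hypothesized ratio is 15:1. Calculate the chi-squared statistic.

Under the 15:1 hypothesis (Σ ratio = 16, N = 262):
  red-kerneled: 262 × 15/16 = 245.625
  white-kerneled: 262 × 1/16 = 16.375
χ² = Σ (O − E)² / E
  red-kerneled: (256 − 245.625)² / 245.625 = 0.4382
  white-kerneled: (6 − 16.375)² / 16.375 = 6.5735
χ² = 0.4382 + 6.5735 = 7.0117 ≈ 7.012

7.012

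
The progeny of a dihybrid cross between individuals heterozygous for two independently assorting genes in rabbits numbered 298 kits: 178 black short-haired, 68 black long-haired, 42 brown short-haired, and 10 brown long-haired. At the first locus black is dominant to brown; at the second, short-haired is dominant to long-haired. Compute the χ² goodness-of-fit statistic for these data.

10.713

A dihybrid F₂ with independent assortment and complete dominance at both loci gives a 9:3:3:1 phenotypic ratio.
Expected counts for N = 298 under a 9:3:3:1 ratio (total parts = 16):
  black short-haired: 298 × 9/16 = 167.625
  black long-haired: 298 × 3/16 = 55.875
  brown short-haired: 298 × 3/16 = 55.875
  brown long-haired: 298 × 1/16 = 18.625
χ² = Σ (O − E)² / E
  black short-haired: (178 − 167.625)² / 167.625 = 0.6422
  black long-haired: (68 − 55.875)² / 55.875 = 2.6312
  brown short-haired: (42 − 55.875)² / 55.875 = 3.4455
  brown long-haired: (10 − 18.625)² / 18.625 = 3.9941
χ² = 0.6422 + 2.6312 + 3.4455 + 3.9941 = 10.713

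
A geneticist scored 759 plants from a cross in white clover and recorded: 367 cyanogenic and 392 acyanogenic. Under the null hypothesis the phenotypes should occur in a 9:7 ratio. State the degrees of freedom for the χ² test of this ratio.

1

A goodness-of-fit test with 2 phenotype classes has df = 2 − 1 = 1.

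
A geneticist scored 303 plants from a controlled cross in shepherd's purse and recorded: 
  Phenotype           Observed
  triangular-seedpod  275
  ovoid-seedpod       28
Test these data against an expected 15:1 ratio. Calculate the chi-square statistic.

4.626

The 15:1 ratio has 16 parts, so with N = 303 the expected counts are:
  triangular-seedpod: 303 × 15/16 = 284.0625
  ovoid-seedpod: 303 × 1/16 = 18.9375
χ² = Σ (O − E)² / E
  triangular-seedpod: (275 − 284.0625)² / 284.0625 = 0.2891
  ovoid-seedpod: (28 − 18.9375)² / 18.9375 = 4.3368
χ² = 0.2891 + 4.3368 = 4.6259 ≈ 4.626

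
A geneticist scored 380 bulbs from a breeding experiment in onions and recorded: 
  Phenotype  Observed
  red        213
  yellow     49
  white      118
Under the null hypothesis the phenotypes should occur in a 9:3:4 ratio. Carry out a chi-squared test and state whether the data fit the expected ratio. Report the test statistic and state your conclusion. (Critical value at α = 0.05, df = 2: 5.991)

Expected counts for N = 380 under a 9:3:4 ratio (total parts = 16):
  red: 380 × 9/16 = 213.75
  yellow: 380 × 3/16 = 71.25
  white: 380 × 4/16 = 95
χ² = Σ (O − E)² / E
  red: (213 − 213.75)² / 213.75 = 0.0026
  yellow: (49 − 71.25)² / 71.25 = 6.9482
  white: (118 − 95)² / 95 = 5.5684
χ² = 0.0026 + 6.9482 + 5.5684 = 12.5192 ≈ 12.519
Degrees of freedom = 3 − 1 = 2; critical value at α = 0.05 is 5.991.
Since 12.519 > 5.991, we reject the null hypothesis — the data do not fit the 9:3:4 ratio.

12.519; not consistent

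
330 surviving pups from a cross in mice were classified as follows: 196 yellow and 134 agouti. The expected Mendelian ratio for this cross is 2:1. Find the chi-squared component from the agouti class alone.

Under the 2:1 hypothesis (Σ ratio = 3, N = 330):
  yellow: 330 × 2/3 = 220
  agouti: 330 × 1/3 = 110
Contribution of agouti: (134 − 110)² / 110 = 5.2364

5.236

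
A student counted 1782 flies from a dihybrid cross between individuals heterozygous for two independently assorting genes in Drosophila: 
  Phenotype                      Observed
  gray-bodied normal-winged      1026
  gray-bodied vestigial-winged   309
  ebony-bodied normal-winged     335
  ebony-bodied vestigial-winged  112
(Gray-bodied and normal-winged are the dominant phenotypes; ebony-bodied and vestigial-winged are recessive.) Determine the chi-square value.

2.452

A dihybrid F₂ with independent assortment and complete dominance at both loci gives a 9:3:3:1 phenotypic ratio.
Total ratio parts = 16. Expected numbers out of 1782:
  gray-bodied normal-winged: 1782 × 9/16 = 1002.375
  gray-bodied vestigial-winged: 1782 × 3/16 = 334.125
  ebony-bodied normal-winged: 1782 × 3/16 = 334.125
  ebony-bodied vestigial-winged: 1782 × 1/16 = 111.375
χ² = Σ (O − E)² / E
  gray-bodied normal-winged: (1026 − 1002.375)² / 1002.375 = 0.5568
  gray-bodied vestigial-winged: (309 − 334.125)² / 334.125 = 1.8893
  ebony-bodied normal-winged: (335 − 334.125)² / 334.125 = 0.0023
  ebony-bodied vestigial-winged: (112 − 111.375)² / 111.375 = 0.0035
χ² = 0.5568 + 1.8893 + 0.0023 + 0.0035 = 2.4519 ≈ 2.452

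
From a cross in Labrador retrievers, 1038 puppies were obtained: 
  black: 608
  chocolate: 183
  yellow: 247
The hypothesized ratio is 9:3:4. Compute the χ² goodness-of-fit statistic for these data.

2.293

Under the 9:3:4 hypothesis (Σ ratio = 16, N = 1038):
  black: 1038 × 9/16 = 583.875
  chocolate: 1038 × 3/16 = 194.625
  yellow: 1038 × 4/16 = 259.5
χ² = Σ (O − E)² / E
  black: (608 − 583.875)² / 583.875 = 0.9968
  chocolate: (183 − 194.625)² / 194.625 = 0.6944
  yellow: (247 − 259.5)² / 259.5 = 0.6021
χ² = 0.9968 + 0.6944 + 0.6021 = 2.2933 ≈ 2.293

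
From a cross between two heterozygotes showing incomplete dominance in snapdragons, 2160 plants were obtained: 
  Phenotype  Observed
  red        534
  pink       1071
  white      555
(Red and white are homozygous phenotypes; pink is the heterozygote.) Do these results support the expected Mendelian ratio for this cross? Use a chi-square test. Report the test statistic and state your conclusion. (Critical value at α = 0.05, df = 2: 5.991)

With incomplete dominance, a heterozygote × heterozygote cross gives a 1:2:1 phenotypic ratio.
Under the 1:2:1 hypothesis (Σ ratio = 4, N = 2160):
  red: 2160 × 1/4 = 540
  pink: 2160 × 2/4 = 1080
  white: 2160 × 1/4 = 540
χ² = Σ (O − E)² / E
  red: (534 − 540)² / 540 = 0.0667
  pink: (1071 − 1080)² / 1080 = 0.0750
  white: (555 − 540)² / 540 = 0.4167
χ² = 0.0667 + 0.0750 + 0.4167 = 0.5584 ≈ 0.558
Degrees of freedom = 3 − 1 = 2; critical value at α = 0.05 is 5.991.
Since 0.558 < 5.991, we fail to reject the null hypothesis — the data are consistent with the 1:2:1 ratio.

0.558; consistent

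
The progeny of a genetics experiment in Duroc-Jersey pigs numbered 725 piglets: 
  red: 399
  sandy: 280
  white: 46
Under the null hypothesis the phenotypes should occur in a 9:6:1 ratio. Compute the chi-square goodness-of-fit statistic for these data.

0.444

The 9:6:1 ratio has 16 parts, so with N = 725 the expected counts are:
  red: 725 × 9/16 = 407.8125
  sandy: 725 × 6/16 = 271.875
  white: 725 × 1/16 = 45.3125
χ² = Σ (O − E)² / E
  red: (399 − 407.8125)² / 407.8125 = 0.1904
  sandy: (280 − 271.875)² / 271.875 = 0.2428
  white: (46 − 45.3125)² / 45.3125 = 0.0104
χ² = 0.1904 + 0.2428 + 0.0104 = 0.4436 ≈ 0.444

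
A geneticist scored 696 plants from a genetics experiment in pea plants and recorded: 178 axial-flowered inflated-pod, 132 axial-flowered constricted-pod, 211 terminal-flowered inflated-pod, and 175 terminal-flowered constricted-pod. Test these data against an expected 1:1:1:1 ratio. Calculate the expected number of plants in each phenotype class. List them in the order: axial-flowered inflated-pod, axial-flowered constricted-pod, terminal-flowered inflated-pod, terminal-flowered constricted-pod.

Expected counts for N = 696 under a 1:1:1:1 ratio (total parts = 4):
  axial-flowered inflated-pod: 696 × 1/4 = 174
  axial-flowered constricted-pod: 696 × 1/4 = 174
  terminal-flowered inflated-pod: 696 × 1/4 = 174
  terminal-flowered constricted-pod: 696 × 1/4 = 174

174, 174, 174, 174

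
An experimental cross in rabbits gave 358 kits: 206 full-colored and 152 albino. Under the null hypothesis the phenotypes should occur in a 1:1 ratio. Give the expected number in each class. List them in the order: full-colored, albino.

179, 179

Expected counts for N = 358 under a 1:1 ratio (total parts = 2):
  full-colored: 358 × 1/2 = 179
  albino: 358 × 1/2 = 179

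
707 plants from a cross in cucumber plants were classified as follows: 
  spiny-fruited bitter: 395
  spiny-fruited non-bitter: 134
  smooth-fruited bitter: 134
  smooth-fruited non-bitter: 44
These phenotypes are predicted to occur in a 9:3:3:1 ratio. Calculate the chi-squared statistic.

0.050

Total ratio parts = 16. Expected numbers out of 707:
  spiny-fruited bitter: 707 × 9/16 = 397.6875
  spiny-fruited non-bitter: 707 × 3/16 = 132.5625
  smooth-fruited bitter: 707 × 3/16 = 132.5625
  smooth-fruited non-bitter: 707 × 1/16 = 44.1875
χ² = Σ (O − E)² / E
  spiny-fruited bitter: (395 − 397.6875)² / 397.6875 = 0.0182
  spiny-fruited non-bitter: (134 − 132.5625)² / 132.5625 = 0.0156
  smooth-fruited bitter: (134 − 132.5625)² / 132.5625 = 0.0156
  smooth-fruited non-bitter: (44 − 44.1875)² / 44.1875 = 0.0008
χ² = 0.0182 + 0.0156 + 0.0156 + 0.0008 = 0.0502 ≈ 0.050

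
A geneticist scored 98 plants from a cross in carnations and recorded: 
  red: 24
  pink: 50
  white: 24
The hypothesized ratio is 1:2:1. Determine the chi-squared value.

Under the 1:2:1 hypothesis (Σ ratio = 4, N = 98):
  red: 98 × 1/4 = 24.5
  pink: 98 × 2/4 = 49
  white: 98 × 1/4 = 24.5
χ² = Σ (O − E)² / E
  red: (24 − 24.5)² / 24.5 = 0.0102
  pink: (50 − 49)² / 49 = 0.0204
  white: (24 − 24.5)² / 24.5 = 0.0102
χ² = 0.0102 + 0.0204 + 0.0102 = 0.0408 ≈ 0.041

0.041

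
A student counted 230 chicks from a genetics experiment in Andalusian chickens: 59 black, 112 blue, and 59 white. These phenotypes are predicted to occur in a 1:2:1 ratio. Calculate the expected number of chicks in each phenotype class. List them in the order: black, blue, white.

57.5, 115, 57.5

The 1:2:1 ratio has 4 parts, so with N = 230 the expected counts are:
  black: 230 × 1/4 = 57.5
  blue: 230 × 2/4 = 115
  white: 230 × 1/4 = 57.5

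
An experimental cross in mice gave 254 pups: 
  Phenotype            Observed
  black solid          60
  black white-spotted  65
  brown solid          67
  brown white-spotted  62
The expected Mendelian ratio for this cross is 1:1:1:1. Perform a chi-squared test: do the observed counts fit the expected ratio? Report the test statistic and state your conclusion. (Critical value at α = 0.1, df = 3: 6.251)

0.457; consistent

The 1:1:1:1 ratio has 4 parts, so with N = 254 the expected counts are:
  black solid: 254 × 1/4 = 63.5
  black white-spotted: 254 × 1/4 = 63.5
  brown solid: 254 × 1/4 = 63.5
  brown white-spotted: 254 × 1/4 = 63.5
χ² = Σ (O − E)² / E
  black solid: (60 − 63.5)² / 63.5 = 0.1929
  black white-spotted: (65 − 63.5)² / 63.5 = 0.0354
  brown solid: (67 − 63.5)² / 63.5 = 0.1929
  brown white-spotted: (62 − 63.5)² / 63.5 = 0.0354
χ² = 0.1929 + 0.0354 + 0.1929 + 0.0354 = 0.4566 ≈ 0.457
Degrees of freedom = 4 − 1 = 3; critical value at α = 0.1 is 6.251.
Since 0.457 < 6.251, we fail to reject the null hypothesis — the data are consistent with the 1:1:1:1 ratio.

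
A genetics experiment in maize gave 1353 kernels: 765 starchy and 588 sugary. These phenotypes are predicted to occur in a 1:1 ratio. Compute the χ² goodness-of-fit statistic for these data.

23.155

Under the 1:1 hypothesis (Σ ratio = 2, N = 1353):
  starchy: 1353 × 1/2 = 676.5
  sugary: 1353 × 1/2 = 676.5
χ² = Σ (O − E)² / E
  starchy: (765 − 676.5)² / 676.5 = 11.5776
  sugary: (588 − 676.5)² / 676.5 = 11.5776
χ² = 11.5776 + 11.5776 = 23.1552 ≈ 23.155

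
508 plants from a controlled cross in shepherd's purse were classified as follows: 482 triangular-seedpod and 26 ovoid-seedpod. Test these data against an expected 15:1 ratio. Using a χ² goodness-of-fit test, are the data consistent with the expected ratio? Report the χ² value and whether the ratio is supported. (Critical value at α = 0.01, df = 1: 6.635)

1.111; consistent

Expected counts for N = 508 under a 15:1 ratio (total parts = 16):
  triangular-seedpod: 508 × 15/16 = 476.25
  ovoid-seedpod: 508 × 1/16 = 31.75
χ² = Σ (O − E)² / E
  triangular-seedpod: (482 − 476.25)² / 476.25 = 0.0694
  ovoid-seedpod: (26 − 31.75)² / 31.75 = 1.0413
χ² = 0.0694 + 1.0413 = 1.1107 ≈ 1.111
Degrees of freedom = 2 − 1 = 1; critical value at α = 0.01 is 6.635.
Since 1.111 < 6.635, we fail to reject the null hypothesis — the data are consistent with the 15:1 ratio.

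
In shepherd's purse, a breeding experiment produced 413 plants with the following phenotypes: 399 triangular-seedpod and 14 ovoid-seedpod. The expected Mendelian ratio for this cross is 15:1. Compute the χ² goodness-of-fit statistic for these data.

Total ratio parts = 16. Expected numbers out of 413:
  triangular-seedpod: 413 × 15/16 = 387.1875
  ovoid-seedpod: 413 × 1/16 = 25.8125
χ² = Σ (O − E)² / E
  triangular-seedpod: (399 − 387.1875)² / 387.1875 = 0.3604
  ovoid-seedpod: (14 − 25.8125)² / 25.8125 = 5.4057
χ² = 0.3604 + 5.4057 = 5.7661 ≈ 5.766

5.766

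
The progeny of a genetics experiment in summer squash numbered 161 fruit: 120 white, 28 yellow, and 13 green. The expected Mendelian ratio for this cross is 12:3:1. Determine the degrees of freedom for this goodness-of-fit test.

2

A goodness-of-fit test with 3 phenotype classes has df = 3 − 1 = 2.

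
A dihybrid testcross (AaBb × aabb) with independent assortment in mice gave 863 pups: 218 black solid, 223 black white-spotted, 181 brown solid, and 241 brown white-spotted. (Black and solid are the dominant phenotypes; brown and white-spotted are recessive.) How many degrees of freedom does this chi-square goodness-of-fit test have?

3

A dihybrid testcross with independent assortment gives a 1:1:1:1 ratio.
A goodness-of-fit test with 4 phenotype classes has df = 4 − 1 = 3.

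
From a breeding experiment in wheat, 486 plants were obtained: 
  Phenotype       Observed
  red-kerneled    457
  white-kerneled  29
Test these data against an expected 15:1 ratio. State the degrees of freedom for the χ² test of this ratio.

A goodness-of-fit test with 2 phenotype classes has df = 2 − 1 = 1.

1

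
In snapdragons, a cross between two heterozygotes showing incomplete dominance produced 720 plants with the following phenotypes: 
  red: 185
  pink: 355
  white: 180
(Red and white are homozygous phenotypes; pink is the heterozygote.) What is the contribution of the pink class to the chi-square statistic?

0.069

With incomplete dominance, a heterozygote × heterozygote cross gives a 1:2:1 phenotypic ratio.
Expected counts for N = 720 under a 1:2:1 ratio (total parts = 4):
  red: 720 × 1/4 = 180
  pink: 720 × 2/4 = 360
  white: 720 × 1/4 = 180
Contribution of pink: (355 − 360)² / 360 = 0.0694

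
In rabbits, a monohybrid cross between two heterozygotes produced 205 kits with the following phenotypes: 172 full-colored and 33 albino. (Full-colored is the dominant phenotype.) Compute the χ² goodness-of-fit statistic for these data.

8.665

For a monohybrid cross between heterozygotes with complete dominance, the expected phenotypic ratio is 3:1.
The 3:1 ratio has 4 parts, so with N = 205 the expected counts are:
  full-colored: 205 × 3/4 = 153.75
  albino: 205 × 1/4 = 51.25
χ² = Σ (O − E)² / E
  full-colored: (172 − 153.75)² / 153.75 = 2.1663
  albino: (33 − 51.25)² / 51.25 = 6.4988
χ² = 2.1663 + 6.4988 = 8.6651 ≈ 8.665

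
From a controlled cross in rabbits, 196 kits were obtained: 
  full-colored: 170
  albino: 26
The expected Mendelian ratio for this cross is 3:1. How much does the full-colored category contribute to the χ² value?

The 3:1 ratio has 4 parts, so with N = 196 the expected counts are:
  full-colored: 196 × 3/4 = 147
  albino: 196 × 1/4 = 49
Contribution of full-colored: (170 − 147)² / 147 = 3.5986

3.599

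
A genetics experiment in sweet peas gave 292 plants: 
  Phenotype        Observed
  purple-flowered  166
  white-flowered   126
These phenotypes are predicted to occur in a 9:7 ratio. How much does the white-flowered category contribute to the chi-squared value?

Under the 9:7 hypothesis (Σ ratio = 16, N = 292):
  purple-flowered: 292 × 9/16 = 164.25
  white-flowered: 292 × 7/16 = 127.75
Contribution of white-flowered: (126 − 127.75)² / 127.75 = 0.0240

0.024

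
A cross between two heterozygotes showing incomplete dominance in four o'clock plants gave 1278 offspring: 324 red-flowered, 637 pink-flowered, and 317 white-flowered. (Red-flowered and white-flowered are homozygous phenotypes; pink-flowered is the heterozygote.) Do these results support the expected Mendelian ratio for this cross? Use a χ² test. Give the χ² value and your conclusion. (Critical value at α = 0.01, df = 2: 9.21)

0.089; consistent

With incomplete dominance, a heterozygote × heterozygote cross gives a 1:2:1 phenotypic ratio.
The 1:2:1 ratio has 4 parts, so with N = 1278 the expected counts are:
  red-flowered: 1278 × 1/4 = 319.5
  pink-flowered: 1278 × 2/4 = 639
  white-flowered: 1278 × 1/4 = 319.5
χ² = Σ (O − E)² / E
  red-flowered: (324 − 319.5)² / 319.5 = 0.0634
  pink-flowered: (637 − 639)² / 639 = 0.0063
  white-flowered: (317 − 319.5)² / 319.5 = 0.0196
χ² = 0.0634 + 0.0063 + 0.0196 = 0.0893 ≈ 0.089
Degrees of freedom = 3 − 1 = 2; critical value at α = 0.01 is 9.21.
Since 0.089 < 9.21, we fail to reject the null hypothesis — the data are consistent with the 1:2:1 ratio.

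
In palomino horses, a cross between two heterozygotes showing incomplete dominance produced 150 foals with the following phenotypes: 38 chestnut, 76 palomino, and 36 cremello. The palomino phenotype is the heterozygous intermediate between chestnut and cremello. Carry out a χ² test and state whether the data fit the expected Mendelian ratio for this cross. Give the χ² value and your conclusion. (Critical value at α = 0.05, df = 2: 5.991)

0.080; consistent

With incomplete dominance, a heterozygote × heterozygote cross gives a 1:2:1 phenotypic ratio.
The 1:2:1 ratio has 4 parts, so with N = 150 the expected counts are:
  chestnut: 150 × 1/4 = 37.5
  palomino: 150 × 2/4 = 75
  cremello: 150 × 1/4 = 37.5
χ² = Σ (O − E)² / E
  chestnut: (38 − 37.5)² / 37.5 = 0.0067
  palomino: (76 − 75)² / 75 = 0.0133
  cremello: (36 − 37.5)² / 37.5 = 0.0600
χ² = 0.0067 + 0.0133 + 0.0600 = 0.080
Degrees of freedom = 3 − 1 = 2; critical value at α = 0.05 is 5.991.
Since 0.080 < 5.991, we fail to reject the null hypothesis — the data are consistent with the 1:2:1 ratio.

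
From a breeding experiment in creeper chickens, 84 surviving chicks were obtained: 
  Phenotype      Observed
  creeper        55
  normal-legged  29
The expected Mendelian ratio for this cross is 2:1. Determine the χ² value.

0.054

Expected counts for N = 84 under a 2:1 ratio (total parts = 3):
  creeper: 84 × 2/3 = 56
  normal-legged: 84 × 1/3 = 28
χ² = Σ (O − E)² / E
  creeper: (55 − 56)² / 56 = 0.0179
  normal-legged: (29 − 28)² / 28 = 0.0357
χ² = 0.0179 + 0.0357 = 0.0536 ≈ 0.054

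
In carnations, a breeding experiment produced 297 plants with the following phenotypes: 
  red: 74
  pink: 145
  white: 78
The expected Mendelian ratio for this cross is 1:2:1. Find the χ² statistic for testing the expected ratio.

0.273

Total ratio parts = 4. Expected numbers out of 297:
  red: 297 × 1/4 = 74.25
  pink: 297 × 2/4 = 148.5
  white: 297 × 1/4 = 74.25
χ² = Σ (O − E)² / E
  red: (74 − 74.25)² / 74.25 = 0.0008
  pink: (145 − 148.5)² / 148.5 = 0.0825
  white: (78 − 74.25)² / 74.25 = 0.1894
χ² = 0.0008 + 0.0825 + 0.1894 = 0.2727 ≈ 0.273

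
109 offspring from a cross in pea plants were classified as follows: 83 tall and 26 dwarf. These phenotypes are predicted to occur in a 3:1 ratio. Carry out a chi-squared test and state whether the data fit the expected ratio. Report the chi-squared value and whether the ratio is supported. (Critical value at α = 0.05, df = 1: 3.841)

Under the 3:1 hypothesis (Σ ratio = 4, N = 109):
  tall: 109 × 3/4 = 81.75
  dwarf: 109 × 1/4 = 27.25
χ² = Σ (O − E)² / E
  tall: (83 − 81.75)² / 81.75 = 0.0191
  dwarf: (26 − 27.25)² / 27.25 = 0.0573
χ² = 0.0191 + 0.0573 = 0.0764 ≈ 0.076
Degrees of freedom = 2 − 1 = 1; critical value at α = 0.05 is 3.841.
Since 0.076 < 3.841, we fail to reject the null hypothesis — the data are consistent with the 3:1 ratio.

0.076; consistent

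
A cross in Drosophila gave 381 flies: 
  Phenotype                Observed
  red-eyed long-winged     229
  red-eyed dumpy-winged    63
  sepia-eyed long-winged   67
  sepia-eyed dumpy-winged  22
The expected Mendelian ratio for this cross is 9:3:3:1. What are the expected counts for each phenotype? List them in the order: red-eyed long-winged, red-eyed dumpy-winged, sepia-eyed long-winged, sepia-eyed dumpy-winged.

214.3125, 71.4375, 71.4375, 23.8125

Expected counts for N = 381 under a 9:3:3:1 ratio (total parts = 16):
  red-eyed long-winged: 381 × 9/16 = 214.3125
  red-eyed dumpy-winged: 381 × 3/16 = 71.4375
  sepia-eyed long-winged: 381 × 3/16 = 71.4375
  sepia-eyed dumpy-winged: 381 × 1/16 = 23.8125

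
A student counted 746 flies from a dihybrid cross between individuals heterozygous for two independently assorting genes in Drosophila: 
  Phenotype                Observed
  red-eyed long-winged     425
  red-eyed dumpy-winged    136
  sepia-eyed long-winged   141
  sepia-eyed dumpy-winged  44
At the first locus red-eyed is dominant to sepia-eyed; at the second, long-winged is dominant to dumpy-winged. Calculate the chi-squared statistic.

A dihybrid F₂ with independent assortment and complete dominance at both loci gives a 9:3:3:1 phenotypic ratio.
The 9:3:3:1 ratio has 16 parts, so with N = 746 the expected counts are:
  red-eyed long-winged: 746 × 9/16 = 419.625
  red-eyed dumpy-winged: 746 × 3/16 = 139.875
  sepia-eyed long-winged: 746 × 3/16 = 139.875
  sepia-eyed dumpy-winged: 746 × 1/16 = 46.625
χ² = Σ (O − E)² / E
  red-eyed long-winged: (425 − 419.625)² / 419.625 = 0.0688
  red-eyed dumpy-winged: (136 − 139.875)² / 139.875 = 0.1074
  sepia-eyed long-winged: (141 − 139.875)² / 139.875 = 0.0090
  sepia-eyed dumpy-winged: (44 − 46.625)² / 46.625 = 0.1478
χ² = 0.0688 + 0.1074 + 0.0090 + 0.1478 = 0.333

0.333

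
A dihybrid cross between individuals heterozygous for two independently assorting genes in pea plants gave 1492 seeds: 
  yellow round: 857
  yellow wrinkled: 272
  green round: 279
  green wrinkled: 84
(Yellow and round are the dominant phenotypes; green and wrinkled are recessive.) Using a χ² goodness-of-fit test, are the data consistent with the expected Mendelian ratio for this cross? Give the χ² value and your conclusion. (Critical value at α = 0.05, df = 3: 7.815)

1.510; consistent

A dihybrid F₂ with independent assortment and complete dominance at both loci gives a 9:3:3:1 phenotypic ratio.
Under the 9:3:3:1 hypothesis (Σ ratio = 16, N = 1492):
  yellow round: 1492 × 9/16 = 839.25
  yellow wrinkled: 1492 × 3/16 = 279.75
  green round: 1492 × 3/16 = 279.75
  green wrinkled: 1492 × 1/16 = 93.25
χ² = Σ (O − E)² / E
  yellow round: (857 − 839.25)² / 839.25 = 0.3754
  yellow wrinkled: (272 − 279.75)² / 279.75 = 0.2147
  green round: (279 − 279.75)² / 279.75 = 0.0020
  green wrinkled: (84 − 93.25)² / 93.25 = 0.9176
χ² = 0.3754 + 0.2147 + 0.0020 + 0.9176 = 1.5097 ≈ 1.510
Degrees of freedom = 4 − 1 = 3; critical value at α = 0.05 is 7.815.
Since 1.510 < 7.815, we fail to reject the null hypothesis — the data are consistent with the 9:3:3:1 ratio.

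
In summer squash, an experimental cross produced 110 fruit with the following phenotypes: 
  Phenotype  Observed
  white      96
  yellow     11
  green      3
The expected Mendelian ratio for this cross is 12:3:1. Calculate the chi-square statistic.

Total ratio parts = 16. Expected numbers out of 110:
  white: 110 × 12/16 = 82.5
  yellow: 110 × 3/16 = 20.625
  green: 110 × 1/16 = 6.875
χ² = Σ (O − E)² / E
  white: (96 − 82.5)² / 82.5 = 2.2091
  yellow: (11 − 20.625)² / 20.625 = 4.4917
  green: (3 − 6.875)² / 6.875 = 2.1841
χ² = 2.2091 + 4.4917 + 2.1841 = 8.8849 ≈ 8.885

8.885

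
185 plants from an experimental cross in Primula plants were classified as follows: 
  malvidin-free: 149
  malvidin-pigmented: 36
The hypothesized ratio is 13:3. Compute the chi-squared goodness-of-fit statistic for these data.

The 13:3 ratio has 16 parts, so with N = 185 the expected counts are:
  malvidin-free: 185 × 13/16 = 150.3125
  malvidin-pigmented: 185 × 3/16 = 34.6875
χ² = Σ (O − E)² / E
  malvidin-free: (149 − 150.3125)² / 150.3125 = 0.0115
  malvidin-pigmented: (36 − 34.6875)² / 34.6875 = 0.0497
χ² = 0.0115 + 0.0497 = 0.0612 ≈ 0.061

0.061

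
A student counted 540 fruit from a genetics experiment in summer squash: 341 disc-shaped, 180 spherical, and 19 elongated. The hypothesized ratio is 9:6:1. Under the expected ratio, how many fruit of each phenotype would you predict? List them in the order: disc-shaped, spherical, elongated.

303.75, 202.5, 33.75

The 9:6:1 ratio has 16 parts, so with N = 540 the expected counts are:
  disc-shaped: 540 × 9/16 = 303.75
  spherical: 540 × 6/16 = 202.5
  elongated: 540 × 1/16 = 33.75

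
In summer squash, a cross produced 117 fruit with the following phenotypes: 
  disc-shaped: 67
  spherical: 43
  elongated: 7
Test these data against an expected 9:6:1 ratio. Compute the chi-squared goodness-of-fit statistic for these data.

0.052

Under the 9:6:1 hypothesis (Σ ratio = 16, N = 117):
  disc-shaped: 117 × 9/16 = 65.8125
  spherical: 117 × 6/16 = 43.875
  elongated: 117 × 1/16 = 7.3125
χ² = Σ (O − E)² / E
  disc-shaped: (67 − 65.8125)² / 65.8125 = 0.0214
  spherical: (43 − 43.875)² / 43.875 = 0.0175
  elongated: (7 − 7.3125)² / 7.3125 = 0.0134
χ² = 0.0214 + 0.0175 + 0.0134 = 0.0523 ≈ 0.052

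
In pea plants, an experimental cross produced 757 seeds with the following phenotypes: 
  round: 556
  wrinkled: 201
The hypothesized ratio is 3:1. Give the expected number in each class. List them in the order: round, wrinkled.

567.75, 189.25

Expected counts for N = 757 under a 3:1 ratio (total parts = 4):
  round: 757 × 3/4 = 567.75
  wrinkled: 757 × 1/4 = 189.25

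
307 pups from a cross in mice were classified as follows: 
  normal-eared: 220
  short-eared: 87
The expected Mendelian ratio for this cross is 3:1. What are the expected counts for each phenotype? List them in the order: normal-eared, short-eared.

230.25, 76.75

Under the 3:1 hypothesis (Σ ratio = 4, N = 307):
  normal-eared: 307 × 3/4 = 230.25
  short-eared: 307 × 1/4 = 76.75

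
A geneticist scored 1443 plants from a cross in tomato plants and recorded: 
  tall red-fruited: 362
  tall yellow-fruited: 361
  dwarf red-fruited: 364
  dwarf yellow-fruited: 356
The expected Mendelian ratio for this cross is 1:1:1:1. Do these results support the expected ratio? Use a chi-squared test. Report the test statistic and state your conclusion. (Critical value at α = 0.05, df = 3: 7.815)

0.096; consistent

Expected counts for N = 1443 under a 1:1:1:1 ratio (total parts = 4):
  tall red-fruited: 1443 × 1/4 = 360.75
  tall yellow-fruited: 1443 × 1/4 = 360.75
  dwarf red-fruited: 1443 × 1/4 = 360.75
  dwarf yellow-fruited: 1443 × 1/4 = 360.75
χ² = Σ (O − E)² / E
  tall red-fruited: (362 − 360.75)² / 360.75 = 0.0043
  tall yellow-fruited: (361 − 360.75)² / 360.75 = 0.0002
  dwarf red-fruited: (364 − 360.75)² / 360.75 = 0.0293
  dwarf yellow-fruited: (356 − 360.75)² / 360.75 = 0.0625
χ² = 0.0043 + 0.0002 + 0.0293 + 0.0625 = 0.0963 ≈ 0.096
Degrees of freedom = 4 − 1 = 3; critical value at α = 0.05 is 7.815.
Since 0.096 < 7.815, we fail to reject the null hypothesis — the data are consistent with the 1:1:1:1 ratio.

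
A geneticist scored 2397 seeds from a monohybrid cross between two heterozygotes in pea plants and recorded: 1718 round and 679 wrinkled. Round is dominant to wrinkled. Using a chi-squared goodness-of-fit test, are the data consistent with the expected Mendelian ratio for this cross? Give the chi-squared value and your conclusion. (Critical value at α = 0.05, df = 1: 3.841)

14.151; not consistent

For a monohybrid cross between heterozygotes with complete dominance, the expected phenotypic ratio is 3:1.
Expected counts for N = 2397 under a 3:1 ratio (total parts = 4):
  round: 2397 × 3/4 = 1797.75
  wrinkled: 2397 × 1/4 = 599.25
χ² = Σ (O − E)² / E
  round: (1718 − 1797.75)² / 1797.75 = 3.5378
  wrinkled: (679 − 599.25)² / 599.25 = 10.6134
χ² = 3.5378 + 10.6134 = 14.1512 ≈ 14.151
Degrees of freedom = 2 − 1 = 1; critical value at α = 0.05 is 3.841.
Since 14.151 > 3.841, we reject the null hypothesis — the data do not fit the 3:1 ratio.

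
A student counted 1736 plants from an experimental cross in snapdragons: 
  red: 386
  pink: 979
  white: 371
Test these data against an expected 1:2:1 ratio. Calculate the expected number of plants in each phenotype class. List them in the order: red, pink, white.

Total ratio parts = 4. Expected numbers out of 1736:
  red: 1736 × 1/4 = 434
  pink: 1736 × 2/4 = 868
  white: 1736 × 1/4 = 434

434, 868, 434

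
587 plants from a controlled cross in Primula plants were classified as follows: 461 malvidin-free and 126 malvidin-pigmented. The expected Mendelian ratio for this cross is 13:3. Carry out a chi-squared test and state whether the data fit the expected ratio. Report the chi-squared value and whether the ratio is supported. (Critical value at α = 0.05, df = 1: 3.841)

2.840; consistent

Under the 13:3 hypothesis (Σ ratio = 16, N = 587):
  malvidin-free: 587 × 13/16 = 476.9375
  malvidin-pigmented: 587 × 3/16 = 110.0625
χ² = Σ (O − E)² / E
  malvidin-free: (461 − 476.9375)² / 476.9375 = 0.5326
  malvidin-pigmented: (126 − 110.0625)² / 110.0625 = 2.3078
χ² = 0.5326 + 2.3078 = 2.8404 ≈ 2.840
Degrees of freedom = 2 − 1 = 1; critical value at α = 0.05 is 3.841.
Since 2.840 < 3.841, we fail to reject the null hypothesis — the data are consistent with the 13:3 ratio.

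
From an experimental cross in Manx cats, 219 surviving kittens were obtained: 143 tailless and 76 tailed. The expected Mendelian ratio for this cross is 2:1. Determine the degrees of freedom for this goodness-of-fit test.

1

A goodness-of-fit test with 2 phenotype classes has df = 2 − 1 = 1.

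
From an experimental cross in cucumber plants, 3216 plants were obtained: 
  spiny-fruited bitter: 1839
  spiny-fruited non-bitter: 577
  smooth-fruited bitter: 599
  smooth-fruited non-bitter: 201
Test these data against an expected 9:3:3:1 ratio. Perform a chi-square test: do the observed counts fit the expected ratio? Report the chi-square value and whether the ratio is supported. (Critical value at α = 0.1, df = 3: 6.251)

1.645; consistent

Total ratio parts = 16. Expected numbers out of 3216:
  spiny-fruited bitter: 3216 × 9/16 = 1809
  spiny-fruited non-bitter: 3216 × 3/16 = 603
  smooth-fruited bitter: 3216 × 3/16 = 603
  smooth-fruited non-bitter: 3216 × 1/16 = 201
χ² = Σ (O − E)² / E
  spiny-fruited bitter: (1839 − 1809)² / 1809 = 0.4975
  spiny-fruited non-bitter: (577 − 603)² / 603 = 1.1211
  smooth-fruited bitter: (599 − 603)² / 603 = 0.0265
  smooth-fruited non-bitter: (201 − 201)² / 201 = 0.0000
χ² = 0.4975 + 1.1211 + 0.0265 + 0.0000 = 1.6451 ≈ 1.645
Degrees of freedom = 4 − 1 = 3; critical value at α = 0.1 is 6.251.
Since 1.645 < 6.251, we fail to reject the null hypothesis — the data are consistent with the 9:3:3:1 ratio.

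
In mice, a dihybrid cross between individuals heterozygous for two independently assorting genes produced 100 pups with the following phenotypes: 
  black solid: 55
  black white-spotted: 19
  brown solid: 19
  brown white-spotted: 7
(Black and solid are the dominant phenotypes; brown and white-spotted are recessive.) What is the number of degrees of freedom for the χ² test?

3

A dihybrid F₂ with independent assortment and complete dominance at both loci gives a 9:3:3:1 phenotypic ratio.
A goodness-of-fit test with 4 phenotype classes has df = 4 − 1 = 3.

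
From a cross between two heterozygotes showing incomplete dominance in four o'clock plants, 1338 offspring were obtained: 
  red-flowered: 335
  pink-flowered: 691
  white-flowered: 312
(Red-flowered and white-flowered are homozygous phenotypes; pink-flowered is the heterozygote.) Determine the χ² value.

With incomplete dominance, a heterozygote × heterozygote cross gives a 1:2:1 phenotypic ratio.
The 1:2:1 ratio has 4 parts, so with N = 1338 the expected counts are:
  red-flowered: 1338 × 1/4 = 334.5
  pink-flowered: 1338 × 2/4 = 669
  white-flowered: 1338 × 1/4 = 334.5
χ² = Σ (O − E)² / E
  red-flowered: (335 − 334.5)² / 334.5 = 0.0007
  pink-flowered: (691 − 669)² / 669 = 0.7235
  white-flowered: (312 − 334.5)² / 334.5 = 1.5135
χ² = 0.0007 + 0.7235 + 1.5135 = 2.2377 ≈ 2.238

2.238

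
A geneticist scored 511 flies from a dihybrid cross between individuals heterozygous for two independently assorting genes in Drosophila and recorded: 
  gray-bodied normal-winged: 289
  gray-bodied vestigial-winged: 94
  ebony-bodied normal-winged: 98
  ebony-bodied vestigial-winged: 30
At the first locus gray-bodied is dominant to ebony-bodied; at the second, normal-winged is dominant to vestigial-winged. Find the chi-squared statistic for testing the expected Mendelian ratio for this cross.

A dihybrid F₂ with independent assortment and complete dominance at both loci gives a 9:3:3:1 phenotypic ratio.
Under the 9:3:3:1 hypothesis (Σ ratio = 16, N = 511):
  gray-bodied normal-winged: 511 × 9/16 = 287.4375
  gray-bodied vestigial-winged: 511 × 3/16 = 95.8125
  ebony-bodied normal-winged: 511 × 3/16 = 95.8125
  ebony-bodied vestigial-winged: 511 × 1/16 = 31.9375
χ² = Σ (O − E)² / E
  gray-bodied normal-winged: (289 − 287.4375)² / 287.4375 = 0.0085
  gray-bodied vestigial-winged: (94 − 95.8125)² / 95.8125 = 0.0343
  ebony-bodied normal-winged: (98 − 95.8125)² / 95.8125 = 0.0499
  ebony-bodied vestigial-winged: (30 − 31.9375)² / 31.9375 = 0.1175
χ² = 0.0085 + 0.0343 + 0.0499 + 0.1175 = 0.2102 ≈ 0.210

0.210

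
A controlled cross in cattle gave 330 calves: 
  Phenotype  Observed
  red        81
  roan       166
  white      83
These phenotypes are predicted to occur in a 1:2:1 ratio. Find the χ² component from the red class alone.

Under the 1:2:1 hypothesis (Σ ratio = 4, N = 330):
  red: 330 × 1/4 = 82.5
  roan: 330 × 2/4 = 165
  white: 330 × 1/4 = 82.5
Contribution of red: (81 − 82.5)² / 82.5 = 0.0273

0.027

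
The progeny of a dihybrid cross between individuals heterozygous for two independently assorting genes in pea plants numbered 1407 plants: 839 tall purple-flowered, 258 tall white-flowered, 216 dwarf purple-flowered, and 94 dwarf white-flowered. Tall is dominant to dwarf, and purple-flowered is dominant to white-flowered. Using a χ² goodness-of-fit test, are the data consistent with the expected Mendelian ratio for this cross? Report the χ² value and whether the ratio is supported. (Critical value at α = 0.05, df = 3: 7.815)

A dihybrid F₂ with independent assortment and complete dominance at both loci gives a 9:3:3:1 phenotypic ratio.
The 9:3:3:1 ratio has 16 parts, so with N = 1407 the expected counts are:
  tall purple-flowered: 1407 × 9/16 = 791.4375
  tall white-flowered: 1407 × 3/16 = 263.8125
  dwarf purple-flowered: 1407 × 3/16 = 263.8125
  dwarf white-flowered: 1407 × 1/16 = 87.9375
χ² = Σ (O − E)² / E
  tall purple-flowered: (839 − 791.4375)² / 791.4375 = 2.8583
  tall white-flowered: (258 − 263.8125)² / 263.8125 = 0.1281
  dwarf purple-flowered: (216 − 263.8125)² / 263.8125 = 8.6654
  dwarf white-flowered: (94 − 87.9375)² / 87.9375 = 0.4180
χ² = 2.8583 + 0.1281 + 8.6654 + 0.4180 = 12.0698 ≈ 12.070
Degrees of freedom = 4 − 1 = 3; critical value at α = 0.05 is 7.815.
Since 12.070 > 7.815, we reject the null hypothesis — the data do not fit the 9:3:3:1 ratio.

12.070; not consistent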